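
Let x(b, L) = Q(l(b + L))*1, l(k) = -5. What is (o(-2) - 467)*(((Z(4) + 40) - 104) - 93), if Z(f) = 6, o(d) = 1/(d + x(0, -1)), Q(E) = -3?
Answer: 352736/5 ≈ 70547.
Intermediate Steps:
x(b, L) = -3 (x(b, L) = -3*1 = -3)
o(d) = 1/(-3 + d) (o(d) = 1/(d - 3) = 1/(-3 + d))
(o(-2) - 467)*(((Z(4) + 40) - 104) - 93) = (1/(-3 - 2) - 467)*(((6 + 40) - 104) - 93) = (1/(-5) - 467)*((46 - 104) - 93) = (-1/5 - 467)*(-58 - 93) = -2336/5*(-151) = 352736/5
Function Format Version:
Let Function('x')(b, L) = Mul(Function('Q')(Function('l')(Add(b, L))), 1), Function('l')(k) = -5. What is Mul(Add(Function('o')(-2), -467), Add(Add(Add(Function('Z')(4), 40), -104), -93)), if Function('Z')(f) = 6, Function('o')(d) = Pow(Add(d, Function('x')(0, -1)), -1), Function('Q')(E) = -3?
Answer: Rational(352736, 5) ≈ 70547.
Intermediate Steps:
Function('x')(b, L) = -3 (Function('x')(b, L) = Mul(-3, 1) = -3)
Function('o')(d) = Pow(Add(-3, d), -1) (Function('o')(d) = Pow(Add(d, -3), -1) = Pow(Add(-3, d), -1))
Mul(Add(Function('o')(-2), -467), Add(Add(Add(Function('Z')(4), 40), -104), -93)) = Mul(Add(Pow(Add(-3, -2), -1), -467), Add(Add(Add(6, 40), -104), -93)) = Mul(Add(Pow(-5, -1), -467), Add(Add(46, -104), -93)) = Mul(Add(Rational(-1, 5), -467), Add(-58, -93)) = Mul(Rational(-2336, 5), -151) = Rational(352736, 5)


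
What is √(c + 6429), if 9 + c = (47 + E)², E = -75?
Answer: 2*√1801 ≈ 84.876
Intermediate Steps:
c = 775 (c = -9 + (47 - 75)² = -9 + (-28)² = -9 + 784 = 775)
√(c + 6429) = √(775 + 6429) = √7204 = 2*√1801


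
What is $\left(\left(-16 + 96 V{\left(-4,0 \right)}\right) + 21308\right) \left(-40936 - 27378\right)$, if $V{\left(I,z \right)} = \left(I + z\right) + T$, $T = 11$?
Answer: $-1500448696$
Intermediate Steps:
$V{\left(I,z \right)} = 11 + I + z$ ($V{\left(I,z \right)} = \left(I + z\right) + 11 = 11 + I + z$)
$\left(\left(-16 + 96 V{\left(-4,0 \right)}\right) + 21308\right) \left(-40936 - 27378\right) = \left(\left(-16 + 96 \left(11 - 4 + 0\right)\right) + 21308\right) \left(-40936 - 27378\right) = \left(\left(-16 + 96 \cdot 7\right) + 21308\right) \left(-68314\right) = \left(\left(-16 + 672\right) + 21308\right) \left(-68314\right) = \left(656 + 21308\right) \left(-68314\right) = 21964 \left(-68314\right) = -1500448696$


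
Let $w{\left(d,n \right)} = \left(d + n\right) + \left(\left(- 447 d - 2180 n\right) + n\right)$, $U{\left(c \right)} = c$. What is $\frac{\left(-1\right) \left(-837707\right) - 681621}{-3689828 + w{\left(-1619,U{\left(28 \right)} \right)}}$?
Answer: $- \frac{78043}{1514369} \approx -0.051535$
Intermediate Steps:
$w{\left(d,n \right)} = - 2178 n - 446 d$ ($w{\left(d,n \right)} = \left(d + n\right) + \left(\left(- 2180 n - 447 d\right) + n\right) = \left(d + n\right) - \left(447 d + 2179 n\right) = - 2178 n - 446 d$)
$\frac{\left(-1\right) \left(-837707\right) - 681621}{-3689828 + w{\left(-1619,U{\left(28 \right)} \right)}} = \frac{\left(-1\right) \left(-837707\right) - 681621}{-3689828 - -661090} = \frac{837707 - 681621}{-3689828 + \left(-60984 + 722074\right)} = \frac{156086}{-3689828 + 661090} = \frac{156086}{-3028738} = 156086 \left(- \frac{1}{3028738}\right) = - \frac{78043}{1514369}$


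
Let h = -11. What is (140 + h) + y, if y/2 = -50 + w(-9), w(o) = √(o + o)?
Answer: 29 + 6*I*√2 ≈ 29.0 + 8.4853*I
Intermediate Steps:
w(o) = √2*√o (w(o) = √(2*o) = √2*√o)
y = -100 + 6*I*√2 (y = 2*(-50 + √2*√(-9)) = 2*(-50 + √2*(3*I)) = 2*(-50 + 3*I*√2) = -100 + 6*I*√2 ≈ -100.0 + 8.4853*I)
(140 + h) + y = (140 - 11) + (-100 + 6*I*√2) = 129 + (-100 + 6*I*√2) = 29 + 6*I*√2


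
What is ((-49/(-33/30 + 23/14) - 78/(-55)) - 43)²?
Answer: 18982777284/1092025 ≈ 17383.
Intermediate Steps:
((-49/(-33/30 + 23/14) - 78/(-55)) - 43)² = ((-49/(-33*1/30 + 23*(1/14)) - 78*(-1/55)) - 43)² = ((-49/(-11/10 + 23/14) + 78/55) - 43)² = ((-49/19/35 + 78/55) - 43)² = ((-49*35/19 + 78/55) - 43)² = ((-1715/19 + 78/55) - 43)² = (-92843/1045 - 43)² = (-137778/1045)² = 18982777284/1092025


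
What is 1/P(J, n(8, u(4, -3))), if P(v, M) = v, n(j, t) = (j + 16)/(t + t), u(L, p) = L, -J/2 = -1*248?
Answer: 1/496 ≈ 0.0020161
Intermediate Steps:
J = 496 (J = -(-2)*248 = -2*(-248) = 496)
n(j, t) = (16 + j)/(2*t) (n(j, t) = (16 + j)/((2*t)) = (16 + j)*(1/(2*t)) = (16 + j)/(2*t))
1/P(J, n(8, u(4, -3))) = 1/496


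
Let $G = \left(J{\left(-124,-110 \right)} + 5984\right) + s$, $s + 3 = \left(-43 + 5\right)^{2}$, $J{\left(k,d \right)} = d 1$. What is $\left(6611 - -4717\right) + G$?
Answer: $18643$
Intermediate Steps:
$J{\left(k,d \right)} = d$
$s = 1441$ ($s = -3 + \left(-43 + 5\right)^{2} = -3 + \left(-38\right)^{2} = -3 + 1444 = 1441$)
$G = 7315$ ($G = \left(-110 + 5984\right) + 1441 = 5874 + 1441 = 7315$)
$\left(6611 - -4717\right) + G = \left(6611 - -4717\right) + 7315 = \left(6611 + 4717\right) + 7315 = 11328 + 7315 = 18643$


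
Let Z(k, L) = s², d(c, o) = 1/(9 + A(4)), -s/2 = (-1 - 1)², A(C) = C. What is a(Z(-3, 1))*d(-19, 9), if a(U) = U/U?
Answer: 1/13 ≈ 0.076923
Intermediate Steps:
s = -8 (s = -2*(-1 - 1)² = -2*(-2)² = -2*4 = -8)
d(c, o) = 1/13 (d(c, o) = 1/(9 + 4) = 1/13)
Z(k, L) = 64 (Z(k, L) = (-8)² = 64)
a(U) = 1
a(Z(-3, 1))*d(-19, 9) = 1*(1/13) = 1/13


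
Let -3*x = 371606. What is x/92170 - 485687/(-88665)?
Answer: 3378295546/817225305 ≈ 4.1339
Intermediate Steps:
x = -371606/3 (x = -⅓*371606 = -371606/3 ≈ -1.2387e+5)
x/92170 - 485687/(-88665) = -371606/3/92170 - 485687/(-88665) = -371606/3*1/92170 - 485687*(-1/88665) = -185803/138255 + 485687/88665 = 3378295546/817225305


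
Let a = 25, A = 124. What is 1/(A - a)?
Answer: 1/99 ≈ 0.010101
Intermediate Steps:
1/(A - a) = 1/(124 - 1*25) = 1/(124 - 25) = 1/99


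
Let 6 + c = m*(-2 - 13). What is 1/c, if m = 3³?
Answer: -1/411 ≈ -0.0024331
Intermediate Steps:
m = 27
c = -411 (c = -6 + 27*(-2 - 13) = -6 + 27*(-15) = -6 - 405 = -411)
1/c = 1/(-411) = -1/411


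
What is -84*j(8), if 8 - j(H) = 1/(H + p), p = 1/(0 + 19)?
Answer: -33740/51 ≈ -661.57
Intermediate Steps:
p = 1/19 ≈ 0.052632
j(H) = 8 - 1/(1/19 + H) (j(H) = 8 - 1/(H + 1/19) = 8 - 1/(1/19 + H))
-84*j(8) = -84*(-11 + 152*8)/(1 + 19*8) = -84*(-11 + 1216)/(1 + 152) = -84*1205/153 = -33740/51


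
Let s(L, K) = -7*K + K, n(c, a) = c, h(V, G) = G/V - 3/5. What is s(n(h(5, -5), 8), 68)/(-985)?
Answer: 408/985 ≈ 0.41421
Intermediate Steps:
h(V, G) = -⅗ + G/V (h(V, G) = G/V - 3*⅕ = G/V - ⅗ = -⅗ + G/V)
s(L, K) = -6*K
s(n(h(5, -5), 8), 68)/(-985) = -6*68/(-985) = -408*(-1/985) = 408/985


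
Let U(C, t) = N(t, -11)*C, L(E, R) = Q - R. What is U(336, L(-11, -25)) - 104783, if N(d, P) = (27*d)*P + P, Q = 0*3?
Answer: -2603279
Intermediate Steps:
Q = 0
N(d, P) = P + 27*P*d (N(d, P) = 27*P*d + P = P + 27*P*d)
L(E, R) = -R (L(E, R) = 0 - R = -R)
U(C, t) = C*(-11 - 297*t) (U(C, t) = (-11*(1 + 27*t))*C = (-11 - 297*t)*C = C*(-11 - 297*t))
U(336, L(-11, -25)) - 104783 = 11*336*(-1 - (-27)*(-25)) - 104783 = 11*336*(-1 - 27*25) - 104783 = 11*336*(-1 - 675) - 104783 = 11*336*(-676) - 104783 = -2498496 - 104783 = -2603279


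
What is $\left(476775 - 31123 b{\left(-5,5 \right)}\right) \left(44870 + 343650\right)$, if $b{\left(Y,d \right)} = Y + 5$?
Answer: $185236623000$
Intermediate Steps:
$b{\left(Y,d \right)} = 5 + Y$
$\left(476775 - 31123 b{\left(-5,5 \right)}\right) \left(44870 + 343650\right) = \left(476775 - 31123 \left(5 - 5\right)\right) \left(44870 + 343650\right) = \left(476775 - 0\right) 388520 = \left(476775 + 0\right) 388520 = 476775 \cdot 388520 = 185236623000$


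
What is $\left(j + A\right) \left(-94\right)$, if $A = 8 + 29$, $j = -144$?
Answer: $10058$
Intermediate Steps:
$A = 37$
$\left(j + A\right) \left(-94\right) = \left(-144 + 37\right) \left(-94\right) = \left(-107\right) \left(-94\right) = 10058$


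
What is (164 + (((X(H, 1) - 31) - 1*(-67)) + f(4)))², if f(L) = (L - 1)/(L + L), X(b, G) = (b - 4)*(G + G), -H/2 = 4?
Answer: 1990921/64 ≈ 31108.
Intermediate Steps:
H = -8 (H = -2*4 = -8)
X(b, G) = 2*G*(-4 + b) (X(b, G) = (-4 + b)*(2*G) = 2*G*(-4 + b))
f(L) = (-1 + L)/(2*L) (f(L) = (-1 + L)/((2*L)) = (-1 + L)*(1/(2*L)) = (-1 + L)/(2*L))
(164 + (((X(H, 1) - 31) - 1*(-67)) + f(4)))² = (164 + (((2*1*(-4 - 8) - 31) - 1*(-67)) + (½)*(-1 + 4)/4))² = (164 + (((2*1*(-12) - 31) + 67) + (½)*(¼)*3))² = (164 + (((-24 - 31) + 67) + 3/8))² = (164 + ((-55 + 67) + 3/8))² = (164 + (12 + 3/8))² = (164 + 99/8)² = (1411/8)² = 1990921/64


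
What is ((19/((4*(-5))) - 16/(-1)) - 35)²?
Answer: 159201/400 ≈ 398.00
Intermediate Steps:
((19/((4*(-5))) - 16/(-1)) - 35)² = ((19/(-20) - 16*(-1)) - 35)² = ((19*(-1/20) + 16) - 35)² = ((-19/20 + 16) - 35)² = (301/20 - 35)² = (-399/20)² = 159201/400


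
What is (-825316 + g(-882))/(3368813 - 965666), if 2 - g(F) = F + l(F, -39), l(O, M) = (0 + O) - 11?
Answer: -274513/801049 ≈ -0.34269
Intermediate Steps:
l(O, M) = -11 + O (l(O, M) = O - 11 = -11 + O)
g(F) = 13 - 2*F (g(F) = 2 - (F + (-11 + F)) = 2 - (-11 + 2*F) = 2 + (11 - 2*F) = 13 - 2*F)
(-825316 + g(-882))/(3368813 - 965666) = (-825316 + (13 - 2*(-882)))/(3368813 - 965666) = (-825316 + (13 + 1764))/2403147 = (-825316 + 1777)*(1/2403147) = -823539*1/2403147 = -274513/801049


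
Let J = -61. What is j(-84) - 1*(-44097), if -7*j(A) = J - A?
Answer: 308656/7 ≈ 44094.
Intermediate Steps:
j(A) = 61/7 + A/7 (j(A) = -(-61 - A)/7 = 61/7 + A/7)
j(-84) - 1*(-44097) = (61/7 + (⅐)*(-84)) - 1*(-44097) = (61/7 - 12) + 44097 = -23/7 + 44097 = 308656/7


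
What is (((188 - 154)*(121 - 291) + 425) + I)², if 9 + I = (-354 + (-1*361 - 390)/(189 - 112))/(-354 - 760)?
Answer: 211678375616143489/7357865284 ≈ 2.8769e+7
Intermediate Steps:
I = -743993/85778 (I = -9 + (-354 + (-1*361 - 390)/(189 - 112))/(-354 - 760) = -9 + (-354 + (-361 - 390)/77)/(-1114) = -9 + (-354 - 751*1/77)*(-1/1114) = -9 + (-354 - 751/77)*(-1/1114) = -9 - 28009/77*(-1/1114) = -9 + 28009/85778 = -743993/85778 ≈ -8.6735)
(((188 - 154)*(121 - 291) + 425) + I)² = (((188 - 154)*(121 - 291) + 425) - 743993/85778)² = ((34*(-170) + 425) - 743993/85778)² = ((-5780 + 425) - 743993/85778)² = (-5355 - 743993/85778)² = (-460085183/85778)² = 211678375616143489/7357865284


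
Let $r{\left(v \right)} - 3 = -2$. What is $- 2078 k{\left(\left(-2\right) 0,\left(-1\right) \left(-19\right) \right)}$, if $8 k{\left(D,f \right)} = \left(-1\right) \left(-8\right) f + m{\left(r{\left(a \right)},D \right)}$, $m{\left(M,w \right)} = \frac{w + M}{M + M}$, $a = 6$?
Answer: $- \frac{316895}{8} \approx -39612.0$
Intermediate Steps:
$r{\left(v \right)} = 1$ ($r{\left(v \right)} = 3 - 2 = 1$)
$m{\left(M,w \right)} = \frac{M + w}{2 M}$
$k{\left(D,f \right)} = \frac{1}{16} + f + \frac{D}{16}$ ($k{\left(D,f \right)} = \frac{\left(-1\right) \left(-8\right) f + \frac{1 + D}{2 \cdot 1}}{8} = \frac{8 f + \frac{1}{2} \cdot 1 \left(1 + D\right)}{8} = \frac{8 f + \left(\frac{1}{2} + \frac{D}{2}\right)}{8} = \frac{\frac{1}{2} + \frac{D}{2} + 8 f}{8} = \frac{1}{16} + f + \frac{D}{16}$)
$- 2078 k{\left(\left(-2\right) 0,\left(-1\right) \left(-19\right) \right)} = - 2078 \left(\frac{1}{16} - -19 + \frac{\left(-2\right) 0}{16}\right) = - 2078 \left(\frac{1}{16} + 19 + \frac{1}{16} \cdot 0\right) = - 2078 \left(\frac{1}{16} + 19 + 0\right) = \left(-2078\right) \frac{305}{16} = - \frac{316895}{8}$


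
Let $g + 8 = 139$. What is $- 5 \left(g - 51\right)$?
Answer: $-400$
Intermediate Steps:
$g = 131$ ($g = -8 + 139 = 131$)
$- 5 \left(g - 51\right) = - 5 \left(131 - 51\right) = \left(-5\right) 80 = -400$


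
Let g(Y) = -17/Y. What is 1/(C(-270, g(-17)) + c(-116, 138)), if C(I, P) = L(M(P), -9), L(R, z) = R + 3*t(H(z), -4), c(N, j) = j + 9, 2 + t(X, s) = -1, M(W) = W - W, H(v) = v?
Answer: 1/138 ≈ 0.0072464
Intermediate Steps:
M(W) = 0
t(X, s) = -3 (t(X, s) = -2 - 1 = -3)
c(N, j) = 9 + j
L(R, z) = -9 + R (L(R, z) = R + 3*(-3) = R - 9 = -9 + R)
C(I, P) = -9 (C(I, P) = -9 + 0 = -9)
1/(C(-270, g(-17)) + c(-116, 138)) = 1/(-9 + (9 + 138)) = 1/(-9 + 147) = 1/138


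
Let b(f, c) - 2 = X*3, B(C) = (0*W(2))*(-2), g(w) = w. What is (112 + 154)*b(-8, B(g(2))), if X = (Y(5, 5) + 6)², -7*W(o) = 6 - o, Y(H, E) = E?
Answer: 97090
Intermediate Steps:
W(o) = -6/7 + o/7 (W(o) = -(6 - o)/7 = -6/7 + o/7)
X = 121 (X = (5 + 6)² = 11² = 121)
B(C) = 0 (B(C) = (0*(-6/7 + (⅐)*2))*(-2) = (0*(-6/7 + 2/7))*(-2) = (0*(-4/7))*(-2) = 0*(-2) = 0)
b(f, c) = 365 (b(f, c) = 2 + 121*3 = 2 + 363 = 365)
(112 + 154)*b(-8, B(g(2))) = (112 + 154)*365 = 266*365 = 97090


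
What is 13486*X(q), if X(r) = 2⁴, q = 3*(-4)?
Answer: 215776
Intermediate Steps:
q = -12
X(r) = 16
13486*X(q) = 13486*16 = 215776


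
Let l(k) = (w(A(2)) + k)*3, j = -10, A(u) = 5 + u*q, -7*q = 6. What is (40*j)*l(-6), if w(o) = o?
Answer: 22800/7 ≈ 3257.1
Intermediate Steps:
q = -6/7 (q = -⅐*6 = -6/7 ≈ -0.85714)
A(u) = 5 - 6*u/7 (A(u) = 5 + u*(-6/7) = 5 - 6*u/7)
l(k) = 69/7 + 3*k (l(k) = ((5 - 6/7*2) + k)*3 = ((5 - 12/7) + k)*3 = (23/7 + k)*3 = 69/7 + 3*k)
(40*j)*l(-6) = (40*(-10))*(69/7 + 3*(-6)) = -400*(69/7 - 18) = -400*(-57/7) = 22800/7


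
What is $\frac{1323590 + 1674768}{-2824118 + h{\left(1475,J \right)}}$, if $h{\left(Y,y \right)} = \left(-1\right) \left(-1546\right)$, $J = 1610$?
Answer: $- \frac{1499179}{1411286} \approx -1.0623$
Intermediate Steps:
$h{\left(Y,y \right)} = 1546$
$\frac{1323590 + 1674768}{-2824118 + h{\left(1475,J \right)}} = \frac{1323590 + 1674768}{-2824118 + 1546} = \frac{2998358}{-2822572} = 2998358 \left(- \frac{1}{2822572}\right) = - \frac{1499179}{1411286}$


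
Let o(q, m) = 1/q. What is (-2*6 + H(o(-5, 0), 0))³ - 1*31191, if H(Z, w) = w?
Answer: -32919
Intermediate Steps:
(-2*6 + H(o(-5, 0), 0))³ - 1*31191 = (-2*6 + 0)³ - 1*31191 = (-12 + 0)³ - 31191 = (-12)³ - 31191 = -1728 - 31191 = -32919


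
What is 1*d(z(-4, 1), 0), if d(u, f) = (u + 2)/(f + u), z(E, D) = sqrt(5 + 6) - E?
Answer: 13/5 - 2*sqrt(11)/5 ≈ 1.2733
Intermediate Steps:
z(E, D) = sqrt(11) - E
d(u, f) = (2 + u)/(f + u)
1*d(z(-4, 1), 0) = 1*((2 + (sqrt(11) - 1*(-4)))/(0 + (sqrt(11) - 1*(-4)))) = 1*((2 + (sqrt(11) + 4))/(0 + (sqrt(11) + 4))) = 1*((2 + (4 + sqrt(11)))/(0 + (4 + sqrt(11)))) = 1*((6 + sqrt(11))/(4 + sqrt(11))) = (6 + sqrt(11))/(4 + sqrt(11))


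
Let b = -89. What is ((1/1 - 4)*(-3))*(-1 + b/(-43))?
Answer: 414/43 ≈ 9.6279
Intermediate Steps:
((1/1 - 4)*(-3))*(-1 + b/(-43)) = ((1/1 - 4)*(-3))*(-1 - 89/(-43)) = ((1 - 4)*(-3))*(-1 - 89*(-1/43)) = (-3*(-3))*(-1 + 89/43) = 9*(46/43) = 414/43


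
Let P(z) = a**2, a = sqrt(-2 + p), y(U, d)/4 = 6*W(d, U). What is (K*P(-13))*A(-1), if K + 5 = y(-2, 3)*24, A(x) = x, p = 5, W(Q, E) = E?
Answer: 3471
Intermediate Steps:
y(U, d) = 24*U (y(U, d) = 4*(6*U) = 24*U)
a = sqrt(3) (a = sqrt(-2 + 5) = sqrt(3) ≈ 1.7320)
K = -1157 (K = -5 + (24*(-2))*24 = -5 - 48*24 = -5 - 1152 = -1157)
P(z) = 3 (P(z) = (sqrt(3))**2 = 3)
(K*P(-13))*A(-1) = -1157*3*(-1) = -3471*(-1) = 3471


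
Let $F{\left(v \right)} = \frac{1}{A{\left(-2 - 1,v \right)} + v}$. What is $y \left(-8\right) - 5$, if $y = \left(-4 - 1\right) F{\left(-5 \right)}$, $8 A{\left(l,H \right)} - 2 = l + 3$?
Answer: $- \frac{255}{19} \approx -13.421$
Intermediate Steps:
$A{\left(l,H \right)} = \frac{5}{8} + \frac{l}{8}$ ($A{\left(l,H \right)} = \frac{1}{4} + \frac{l + 3}{8} = \frac{1}{4} + \frac{3 + l}{8} = \frac{1}{4} + \left(\frac{3}{8} + \frac{l}{8}\right) = \frac{5}{8} + \frac{l}{8}$)
$F{\left(v \right)} = \frac{1}{\frac{1}{4} + v}$ ($F{\left(v \right)} = \frac{1}{\left(\frac{5}{8} + \frac{-2 - 1}{8}\right) + v} = \frac{1}{\left(\frac{5}{8} + \frac{1}{8} \left(-3\right)\right) + v} = \frac{1}{\left(\frac{5}{8} - \frac{3}{8}\right) + v} = \frac{1}{\frac{1}{4} + v}$)
$y = \frac{20}{19}$ ($y = \left(-4 - 1\right) \frac{4}{1 + 4 \left(-5\right)} = - 5 \frac{4}{1 - 20} = - 5 \frac{4}{-19} = - 5 \cdot 4 \left(- \frac{1}{19}\right) = \left(-5\right) \left(- \frac{4}{19}\right) = \frac{20}{19} \approx 1.0526$)
$y \left(-8\right) - 5 = \frac{20}{19} \left(-8\right) - 5 = - \frac{160}{19} - 5 = - \frac{255}{19}$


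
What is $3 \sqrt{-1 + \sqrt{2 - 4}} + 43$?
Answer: $43 + 3 \sqrt{-1 + i \sqrt{2}} \approx 44.815 + 3.5063 i$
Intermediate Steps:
$3 \sqrt{-1 + \sqrt{2 - 4}} + 43 = 3 \sqrt{-1 + \sqrt{-2}} + 43 = 3 \sqrt{-1 + i \sqrt{2}} + 43 = 43 + 3 \sqrt{-1 + i \sqrt{2}}$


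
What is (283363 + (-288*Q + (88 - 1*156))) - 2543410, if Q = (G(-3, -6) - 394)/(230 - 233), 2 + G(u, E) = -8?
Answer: -2298899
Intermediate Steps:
G(u, E) = -10 (G(u, E) = -2 - 8 = -10)
Q = 404/3 (Q = (-10 - 394)/(230 - 233) = -404/(-3) = -404*(-⅓) = 404/3 ≈ 134.67)
(283363 + (-288*Q + (88 - 1*156))) - 2543410 = (283363 + (-288*404/3 + (88 - 1*156))) - 2543410 = (283363 + (-38784 + (88 - 156))) - 2543410 = (283363 + (-38784 - 68)) - 2543410 = (283363 - 38852) - 2543410 = 244511 - 2543410 = -2298899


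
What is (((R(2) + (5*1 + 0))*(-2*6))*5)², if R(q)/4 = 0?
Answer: 90000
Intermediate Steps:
R(q) = 0 (R(q) = 4*0 = 0)
(((R(2) + (5*1 + 0))*(-2*6))*5)² = (((0 + (5*1 + 0))*(-2*6))*5)² = (((0 + (5 + 0))*(-12))*5)² = (((0 + 5)*(-12))*5)² = ((5*(-12))*5)² = (-60*5)² = (-300)² = 90000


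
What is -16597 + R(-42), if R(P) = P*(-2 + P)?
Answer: -14749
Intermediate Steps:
-16597 + R(-42) = -16597 - 42*(-2 - 42) = -16597 - 42*(-44) = -16597 + 1848 = -14749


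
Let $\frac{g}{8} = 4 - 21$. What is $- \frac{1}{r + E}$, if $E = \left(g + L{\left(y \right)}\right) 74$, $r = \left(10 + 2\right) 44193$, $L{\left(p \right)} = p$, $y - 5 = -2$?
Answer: $- \frac{1}{520474} \approx -1.9213 \cdot 10^{-6}$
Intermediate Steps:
$y = 3$ ($y = 5 - 2 = 3$)
$g = -136$ ($g = 8 \left(4 - 21\right) = 8 \left(-17\right) = -136$)
$r = 530316$ ($r = 12 \cdot 44193 = 530316$)
$E = -9842$ ($E = \left(-136 + 3\right) 74 = \left(-133\right) 74 = -9842$)
$- \frac{1}{r + E} = - \frac{1}{530316 - 9842} = - \frac{1}{520474}$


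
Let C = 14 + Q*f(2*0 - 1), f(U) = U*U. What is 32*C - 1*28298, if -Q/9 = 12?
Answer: -31306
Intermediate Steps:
Q = -108 (Q = -9*12 = -108)
f(U) = U²
C = -94 (C = 14 - 108*(2*0 - 1)² = 14 - 108*(0 - 1)² = 14 - 108*(-1)² = 14 - 108*1 = 14 - 108 = -94)
32*C - 1*28298 = 32*(-94) - 1*28298 = -3008 - 28298 = -31306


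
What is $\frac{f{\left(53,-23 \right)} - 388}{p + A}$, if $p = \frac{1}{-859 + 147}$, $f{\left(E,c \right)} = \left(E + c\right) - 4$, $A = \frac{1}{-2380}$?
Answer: $\frac{153357680}{773} \approx 1.9839 \cdot 10^{5}$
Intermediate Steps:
$A = - \frac{1}{2380} \approx -0.00042017$
$f{\left(E,c \right)} = -4 + E + c$
$p = - \frac{1}{712}$ ($p = \frac{1}{-712} = - \frac{1}{712} \approx -0.0014045$)
$\frac{f{\left(53,-23 \right)} - 388}{p + A} = \frac{\left(-4 + 53 - 23\right) - 388}{- \frac{1}{712} - \frac{1}{2380}} = \frac{26 - 388}{- \frac{773}{423640}} = \left(-362\right) \left(- \frac{423640}{773}\right) = \frac{153357680}{773}$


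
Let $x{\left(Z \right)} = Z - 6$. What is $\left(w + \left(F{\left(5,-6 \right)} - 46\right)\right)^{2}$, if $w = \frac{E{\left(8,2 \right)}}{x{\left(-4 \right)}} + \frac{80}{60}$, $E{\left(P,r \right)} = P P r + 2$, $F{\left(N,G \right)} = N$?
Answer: $\frac{24964}{9} \approx 2773.8$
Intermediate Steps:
$x{\left(Z \right)} = -6 + Z$ ($x{\left(Z \right)} = Z - 6 = -6 + Z$)
$E{\left(P,r \right)} = 2 + r P^{2}$ ($E{\left(P,r \right)} = P^{2} r + 2 = r P^{2} + 2 = 2 + r P^{2}$)
$w = - \frac{35}{3}$ ($w = \frac{2 + 2 \cdot 8^{2}}{-6 - 4} + \frac{80}{60} = \frac{2 + 2 \cdot 64}{-10} + 80 \cdot \frac{1}{60} = \left(2 + 128\right) \left(- \frac{1}{10}\right) + \frac{4}{3} = 130 \left(- \frac{1}{10}\right) + \frac{4}{3} = -13 + \frac{4}{3} = - \frac{35}{3} \approx -11.667$)
$\left(w + \left(F{\left(5,-6 \right)} - 46\right)\right)^{2} = \left(- \frac{35}{3} + \left(5 - 46\right)\right)^{2} = \left(- \frac{35}{3} - 41\right)^{2} = \left(- \frac{158}{3}\right)^{2} = \frac{24964}{9}$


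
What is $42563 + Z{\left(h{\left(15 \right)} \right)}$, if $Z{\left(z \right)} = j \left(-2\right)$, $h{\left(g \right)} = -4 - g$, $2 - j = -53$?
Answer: $42453$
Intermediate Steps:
$j = 55$ ($j = 2 - -53 = 2 + 53 = 55$)
$Z{\left(z \right)} = -110$ ($Z{\left(z \right)} = 55 \left(-2\right) = -110$)
$42563 + Z{\left(h{\left(15 \right)} \right)} = 42563 - 110 = 42453$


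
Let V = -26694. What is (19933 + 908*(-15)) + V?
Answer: -20381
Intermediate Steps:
(19933 + 908*(-15)) + V = (19933 + 908*(-15)) - 26694 = (19933 - 13620) - 26694 = 6313 - 26694 = -20381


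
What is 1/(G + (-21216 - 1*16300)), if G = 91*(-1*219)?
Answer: -1/57445 ≈ -1.7408e-5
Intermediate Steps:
G = -19929 (G = 91*(-219) = -19929)
1/(G + (-21216 - 1*16300)) = 1/(-19929 + (-21216 - 1*16300)) = 1/(-19929 + (-21216 - 16300)) = 1/(-19929 - 37516) = 1/(-57445) = -1/57445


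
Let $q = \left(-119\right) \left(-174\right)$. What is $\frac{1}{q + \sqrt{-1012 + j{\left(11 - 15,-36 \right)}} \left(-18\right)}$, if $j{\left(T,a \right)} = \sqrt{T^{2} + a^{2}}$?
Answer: $\frac{1}{20706 - 18 i \sqrt{1012 - 4 \sqrt{82}}} \approx 4.826 \cdot 10^{-5} + 1.3105 \cdot 10^{-6} i$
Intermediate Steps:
$q = 20706$
$\frac{1}{q + \sqrt{-1012 + j{\left(11 - 15,-36 \right)}} \left(-18\right)} = \frac{1}{20706 + \sqrt{-1012 + \sqrt{\left(11 - 15\right)^{2} + \left(-36\right)^{2}}} \left(-18\right)} = \frac{1}{20706 + \sqrt{-1012 + \sqrt{\left(-4\right)^{2} + 1296}} \left(-18\right)} = \frac{1}{20706 + \sqrt{-1012 + \sqrt{16 + 1296}} \left(-18\right)} = \frac{1}{20706 + \sqrt{-1012 + \sqrt{1312}} \left(-18\right)} = \frac{1}{20706 + \sqrt{-1012 + 4 \sqrt{82}} \left(-18\right)} = \frac{1}{20706 - 18 \sqrt{-1012 + 4 \sqrt{82}}}$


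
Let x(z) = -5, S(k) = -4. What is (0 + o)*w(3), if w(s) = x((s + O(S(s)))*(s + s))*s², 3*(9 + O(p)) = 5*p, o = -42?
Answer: 1890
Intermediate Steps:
O(p) = -9 + 5*p/3 (O(p) = -9 + (5*p)/3 = -9 + 5*p/3)
w(s) = -5*s²
(0 + o)*w(3) = (0 - 42)*(-5*3²) = -(-210)*9 = -42*(-45) = 1890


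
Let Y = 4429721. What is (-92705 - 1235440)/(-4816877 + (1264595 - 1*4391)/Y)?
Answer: 5883311797545/21337419941113 ≈ 0.27573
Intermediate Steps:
(-92705 - 1235440)/(-4816877 + (1264595 - 1*4391)/Y) = (-92705 - 1235440)/(-4816877 + (1264595 - 1*4391)/4429721) = -1328145/(-4816877 + (1264595 - 4391)*(1/4429721)) = -1328145/(-4816877 + 1260204*(1/4429721)) = -1328145/(-4816877 + 1260204/4429721) = -1328145/(-21337419941113/4429721) = -1328145*(-4429721/21337419941113) = 5883311797545/21337419941113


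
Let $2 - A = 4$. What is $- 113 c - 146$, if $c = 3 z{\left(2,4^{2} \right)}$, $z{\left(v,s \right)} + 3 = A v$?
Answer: $2227$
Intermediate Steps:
$A = -2$ ($A = 2 - 4 = -2$)
$z{\left(v,s \right)} = -3 - 2 v$
$c = -21$ ($c = 3 \left(-3 - 4\right) = 3 \left(-7\right) = -21$)
$- 113 c - 146 = \left(-113\right) \left(-21\right) - 146 = 2373 - 146 = 2227$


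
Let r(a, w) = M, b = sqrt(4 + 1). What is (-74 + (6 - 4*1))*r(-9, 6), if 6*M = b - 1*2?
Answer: 24 - 12*sqrt(5) ≈ -2.8328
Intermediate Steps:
b = sqrt(5) ≈ 2.2361
M = -1/3 + sqrt(5)/6 (M = (sqrt(5) - 1*2)/6 = (sqrt(5) - 2)/6 = (-2 + sqrt(5))/6 = -1/3 + sqrt(5)/6 ≈ 0.039345)
r(a, w) = -1/3 + sqrt(5)/6
(-74 + (6 - 4*1))*r(-9, 6) = (-74 + (6 - 4*1))*(-1/3 + sqrt(5)/6) = (-74 + (6 - 4))*(-1/3 + sqrt(5)/6) = (-74 + 2)*(-1/3 + sqrt(5)/6) = -72*(-1/3 + sqrt(5)/6) = 24 - 12*sqrt(5)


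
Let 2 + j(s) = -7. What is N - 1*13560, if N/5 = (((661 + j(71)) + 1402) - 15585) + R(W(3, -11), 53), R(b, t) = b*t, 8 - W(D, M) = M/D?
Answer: -234370/3 ≈ -78123.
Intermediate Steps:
W(D, M) = 8 - M/D
j(s) = -9 (j(s) = -2 - 7 = -9)
N = -193690/3 (N = 5*((((661 - 9) + 1402) - 15585) + (8 - 1*(-11)/3)*53) = 5*(((652 + 1402) - 15585) + (8 - 1*(-11)*1/3)*53) = 5*((2054 - 15585) + (8 + 11/3)*53) = 5*(-13531 + (35/3)*53) = 5*(-13531 + 1855/3) = 5*(-38738/3) = -193690/3 ≈ -64563.)
N - 1*13560 = -193690/3 - 1*13560 = -193690/3 - 13560 = -234370/3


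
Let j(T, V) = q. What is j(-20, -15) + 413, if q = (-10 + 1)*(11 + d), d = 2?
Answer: 296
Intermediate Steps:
q = -117 (q = (-10 + 1)*(11 + 2) = -9*13 = -117)
j(T, V) = -117
j(-20, -15) + 413 = -117 + 413 = 296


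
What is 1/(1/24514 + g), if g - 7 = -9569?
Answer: -24514/234402867 ≈ -0.00010458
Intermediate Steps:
g = -9562 (g = 7 - 9569 = -9562)
1/(1/24514 + g) = 1/(1/24514 - 9562) = 1/(-234402867/24514) = -24514/234402867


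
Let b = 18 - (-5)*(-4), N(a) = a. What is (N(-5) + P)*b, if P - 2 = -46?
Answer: 98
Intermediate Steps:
b = -2 (b = 18 - 1*20 = 18 - 20 = -2)
P = -44 (P = 2 - 46 = -44)
(N(-5) + P)*b = (-5 - 44)*(-2) = -49*(-2) = 98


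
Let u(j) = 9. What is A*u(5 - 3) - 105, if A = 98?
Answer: 777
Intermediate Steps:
A*u(5 - 3) - 105 = 98*9 - 105 = 882 - 105 = 777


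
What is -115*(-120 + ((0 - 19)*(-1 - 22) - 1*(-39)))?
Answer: -40940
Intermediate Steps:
-115*(-120 + ((0 - 19)*(-1 - 22) - 1*(-39))) = -115*(-120 + (-19*(-23) + 39)) = -115*(-120 + (437 + 39)) = -115*(-120 + 476) = -115*356 = -40940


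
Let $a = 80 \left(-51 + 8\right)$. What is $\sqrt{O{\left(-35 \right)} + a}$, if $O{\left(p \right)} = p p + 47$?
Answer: $2 i \sqrt{542} \approx 46.562 i$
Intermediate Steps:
$a = -3440$ ($a = 80 \left(-43\right) = -3440$)
$O{\left(p \right)} = 47 + p^{2}$ ($O{\left(p \right)} = p^{2} + 47 = 47 + p^{2}$)
$\sqrt{O{\left(-35 \right)} + a} = \sqrt{\left(47 + \left(-35\right)^{2}\right) - 3440} = \sqrt{\left(47 + 1225\right) - 3440} = \sqrt{1272 - 3440} = \sqrt{-2168} = 2 i \sqrt{542}$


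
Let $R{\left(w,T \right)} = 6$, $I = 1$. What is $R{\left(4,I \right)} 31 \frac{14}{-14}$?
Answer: $-186$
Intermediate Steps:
$R{\left(4,I \right)} 31 \frac{14}{-14} = 6 \cdot 31 \frac{14}{-14} = 186 \cdot 14 \left(- \frac{1}{14}\right) = 186 \left(-1\right) = -186$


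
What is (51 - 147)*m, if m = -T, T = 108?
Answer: 10368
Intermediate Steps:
m = -108 (m = -1*108 = -108)
(51 - 147)*m = (51 - 147)*(-108) = -96*(-108) = 10368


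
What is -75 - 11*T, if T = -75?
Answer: 750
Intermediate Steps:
-75 - 11*T = -75 - 11*(-75) = -75 + 825 = 750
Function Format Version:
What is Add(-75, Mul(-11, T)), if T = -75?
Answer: 750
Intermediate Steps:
Add(-75, Mul(-11, T)) = Add(-75, Mul(-11, -75)) = Add(-75, 825) = 750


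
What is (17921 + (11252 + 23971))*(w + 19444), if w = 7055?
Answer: 1408262856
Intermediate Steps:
(17921 + (11252 + 23971))*(w + 19444) = (17921 + (11252 + 23971))*(7055 + 19444) = (17921 + 35223)*26499 = 53144*26499 = 1408262856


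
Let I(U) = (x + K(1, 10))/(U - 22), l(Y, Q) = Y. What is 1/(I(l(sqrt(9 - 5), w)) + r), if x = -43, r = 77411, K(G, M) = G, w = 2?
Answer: 10/774131 ≈ 1.2918e-5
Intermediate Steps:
I(U) = -42/(-22 + U) (I(U) = (-43 + 1)/(U - 22) = -42/(-22 + U))
1/(I(l(sqrt(9 - 5), w)) + r) = 1/(-42/(-22 + sqrt(9 - 5)) + 77411) = 1/(-42/(-22 + sqrt(4)) + 77411) = 1/(-42/(-22 + 2) + 77411) = 1/(-42/(-20) + 77411) = 1/(-42*(-1/20) + 77411) = 1/(21/10 + 77411) = 1/(774131/10) = 10/774131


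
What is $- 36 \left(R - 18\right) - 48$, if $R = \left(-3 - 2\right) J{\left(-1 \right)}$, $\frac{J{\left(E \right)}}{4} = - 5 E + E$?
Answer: $3480$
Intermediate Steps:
$J{\left(E \right)} = - 16 E$ ($J{\left(E \right)} = 4 \left(- 5 E + E\right) = 4 \left(- 4 E\right) = - 16 E$)
$R = -80$ ($R = \left(-3 - 2\right) \left(\left(-16\right) \left(-1\right)\right) = \left(-3 - 2\right) 16 = \left(-5\right) 16 = -80$)
$- 36 \left(R - 18\right) - 48 = - 36 \left(-80 - 18\right) - 48 = \left(-36\right) \left(-98\right) - 48 = 3528 - 48 = 3480$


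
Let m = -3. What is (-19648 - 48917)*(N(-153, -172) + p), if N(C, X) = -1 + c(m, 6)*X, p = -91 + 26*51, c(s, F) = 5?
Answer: -25643310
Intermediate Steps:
p = 1235 (p = -91 + 1326 = 1235)
N(C, X) = -1 + 5*X
(-19648 - 48917)*(N(-153, -172) + p) = (-19648 - 48917)*((-1 + 5*(-172)) + 1235) = -68565*((-1 - 860) + 1235) = -68565*(-861 + 1235) = -68565*374 = -25643310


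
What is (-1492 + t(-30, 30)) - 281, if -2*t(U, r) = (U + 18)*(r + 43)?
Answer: -1335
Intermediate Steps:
t(U, r) = -(18 + U)*(43 + r)/2 (t(U, r) = -(U + 18)*(r + 43)/2 = -(18 + U)*(43 + r)/2)
(-1492 + t(-30, 30)) - 281 = (-1492 + (-387 - 9*30 - 43/2*(-30) - 1/2*(-30)*30)) - 281 = (-1492 + (-387 - 270 + 645 + 450)) - 281 = (-1492 + 438) - 281 = -1054 - 281 = -1335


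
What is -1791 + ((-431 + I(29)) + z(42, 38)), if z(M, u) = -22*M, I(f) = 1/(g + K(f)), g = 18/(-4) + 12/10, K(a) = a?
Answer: -808512/257 ≈ -3146.0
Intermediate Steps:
g = -33/10 (g = 18*(-1/4) + 12*(1/10) = -9/2 + 6/5 = -33/10 ≈ -3.3000)
I(f) = 1/(-33/10 + f)
-1791 + ((-431 + I(29)) + z(42, 38)) = -1791 + ((-431 + 10/(-33 + 10*29)) - 22*42) = -1791 + ((-431 + 10/(-33 + 290)) - 924) = -1791 + ((-431 + 10/257) - 924) = -1791 + (-110757/257 - 924) = -1791 - 348225/257 = -808512/257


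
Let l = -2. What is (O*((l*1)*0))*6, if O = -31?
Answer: 0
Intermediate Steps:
(O*((l*1)*0))*6 = -31*(-2*1)*0*6 = -(-62)*0*6 = -31*0*6 = 0*6 = 0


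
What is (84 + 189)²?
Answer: 74529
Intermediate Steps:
(84 + 189)² = 273² = 74529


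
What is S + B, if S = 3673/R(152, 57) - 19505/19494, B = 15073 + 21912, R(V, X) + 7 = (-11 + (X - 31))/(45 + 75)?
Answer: 39080322979/1072170 ≈ 36450.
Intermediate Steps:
R(V, X) = -147/20 + X/120 (R(V, X) = -7 + (-11 + (X - 31))/(45 + 75) = -7 + (-11 + (-31 + X))/120 = -7 + (-42 + X)*(1/120) = -7 + (-7/20 + X/120) = -147/20 + X/120)
B = 36985
S = -573884471/1072170 (S = 3673/(-147/20 + (1/120)*57) - 19505/19494 = 3673/(-147/20 + 19/40) - 19505*1/19494 = 3673/(-55/8) - 19505/19494 = 3673*(-8/55) - 19505/19494 = -29384/55 - 19505/19494 = -573884471/1072170 ≈ -535.25)
S + B = -573884471/1072170 + 36985 = 39080322979/1072170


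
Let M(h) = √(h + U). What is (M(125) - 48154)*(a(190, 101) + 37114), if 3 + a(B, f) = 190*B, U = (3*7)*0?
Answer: -3525402494 + 366055*√5 ≈ -3.5246e+9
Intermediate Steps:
U = 0 (U = 21*0 = 0)
M(h) = √h (M(h) = √(h + 0) = √h)
a(B, f) = -3 + 190*B
(M(125) - 48154)*(a(190, 101) + 37114) = (√125 - 48154)*((-3 + 190*190) + 37114) = (5*√5 - 48154)*((-3 + 36100) + 37114) = (-48154 + 5*√5)*(36097 + 37114) = (-48154 + 5*√5)*73211 = -3525402494 + 366055*√5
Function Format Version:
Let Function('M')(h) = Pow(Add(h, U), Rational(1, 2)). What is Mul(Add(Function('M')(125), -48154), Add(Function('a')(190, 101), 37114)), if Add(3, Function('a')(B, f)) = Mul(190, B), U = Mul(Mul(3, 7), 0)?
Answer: Add(-3525402494, Mul(366055, Pow(5, Rational(1, 2)))) ≈ -3.5246e+9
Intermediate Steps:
U = 0 (U = Mul(21, 0) = 0)
Function('M')(h) = Pow(h, Rational(1, 2)) (Function('M')(h) = Pow(Add(h, 0), Rational(1, 2)) = Pow(h, Rational(1, 2)))
Function('a')(B, f) = Add(-3, Mul(190, B))
Mul(Add(Function('M')(125), -48154), Add(Function('a')(190, 101), 37114)) = Mul(Add(Pow(125, Rational(1, 2)), -48154), Add(Add(-3, Mul(190, 190)), 37114)) = Mul(Add(Mul(5, Pow(5, Rational(1, 2))), -48154), Add(Add(-3, 36100), 37114)) = Mul(Add(-48154, Mul(5, Pow(5, Rational(1, 2)))), Add(36097, 37114)) = Mul(Add(-48154, Mul(5, Pow(5, Rational(1, 2)))), 73211) = Add(-3525402494, Mul(366055, Pow(5, Rational(1, 2))))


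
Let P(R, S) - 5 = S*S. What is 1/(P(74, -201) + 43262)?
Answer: 1/83668 ≈ 1.1952e-5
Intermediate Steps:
P(R, S) = 5 + S² (P(R, S) = 5 + S*S = 5 + S²)
1/(P(74, -201) + 43262) = 1/((5 + (-201)²) + 43262) = 1/((5 + 40401) + 43262) = 1/(40406 + 43262) = 1/83668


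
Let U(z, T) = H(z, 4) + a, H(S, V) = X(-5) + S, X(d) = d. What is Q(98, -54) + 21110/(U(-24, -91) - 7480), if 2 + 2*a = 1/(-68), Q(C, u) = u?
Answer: -58024454/1021361 ≈ -56.811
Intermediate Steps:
H(S, V) = -5 + S
a = -137/136 (a = -1 + (½)/(-68) = -1 + (½)*(-1/68) = -1 - 1/136 = -137/136 ≈ -1.0074)
U(z, T) = -817/136 + z (U(z, T) = (-5 + z) - 137/136 = -817/136 + z)
Q(98, -54) + 21110/(U(-24, -91) - 7480) = -54 + 21110/((-817/136 - 24) - 7480) = -54 + 21110/(-4081/136 - 7480) = -54 + 21110/(-1021361/136) = -54 + 21110*(-136/1021361) = -54 - 2870960/1021361 = -58024454/1021361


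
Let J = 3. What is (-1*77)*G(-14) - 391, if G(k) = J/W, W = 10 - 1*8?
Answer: -1013/2 ≈ -506.50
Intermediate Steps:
W = 2 (W = 10 - 8 = 2)
G(k) = 3/2
(-1*77)*G(-14) - 391 = -1*77*(3/2) - 391 = -77*3/2 - 391 = -231/2 - 391 = -1013/2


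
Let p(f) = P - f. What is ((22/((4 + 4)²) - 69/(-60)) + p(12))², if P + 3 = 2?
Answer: 3389281/25600 ≈ 132.39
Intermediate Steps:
P = -1 (P = -3 + 2 = -1)
p(f) = -1 - f
((22/((4 + 4)²) - 69/(-60)) + p(12))² = ((22/((4 + 4)²) - 69/(-60)) + (-1 - 1*12))² = ((22/(8²) - 69*(-1/60)) + (-1 - 12))² = ((22/64 + 23/20) - 13)² = ((22*(1/64) + 23/20) - 13)² = ((11/32 + 23/20) - 13)² = (239/160 - 13)² = (-1841/160)² = 3389281/25600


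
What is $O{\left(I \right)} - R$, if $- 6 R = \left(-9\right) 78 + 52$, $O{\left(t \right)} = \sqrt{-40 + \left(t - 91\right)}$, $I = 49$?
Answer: $- \frac{325}{3} + i \sqrt{82} \approx -108.33 + 9.0554 i$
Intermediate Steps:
$O{\left(t \right)} = \sqrt{-131 + t}$ ($O{\left(t \right)} = \sqrt{-40 + \left(-91 + t\right)} = \sqrt{-131 + t}$)
$R = \frac{325}{3}$ ($R = - \frac{\left(-9\right) 78 + 52}{6} = - \frac{-702 + 52}{6} = \left(- \frac{1}{6}\right) \left(-650\right) = \frac{325}{3} \approx 108.33$)
$O{\left(I \right)} - R = \sqrt{-131 + 49} - \frac{325}{3} = \sqrt{-82} - \frac{325}{3} = i \sqrt{82} - \frac{325}{3} = - \frac{325}{3} + i \sqrt{82}$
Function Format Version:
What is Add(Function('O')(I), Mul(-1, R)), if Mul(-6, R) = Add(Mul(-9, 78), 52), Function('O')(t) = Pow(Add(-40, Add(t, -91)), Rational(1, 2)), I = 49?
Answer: Add(Rational(-325, 3), Mul(I, Pow(82, Rational(1, 2)))) ≈ Add(-108.33, Mul(9.0554, I))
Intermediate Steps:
Function('O')(t) = Pow(Add(-131, t), Rational(1, 2)) (Function('O')(t) = Pow(Add(-40, Add(-91, t)), Rational(1, 2)) = Pow(Add(-131, t), Rational(1, 2)))
R = Rational(325, 3) (R = Mul(Rational(-1, 6), Add(Mul(-9, 78), 52)) = Mul(Rational(-1, 6), Add(-702, 52)) = Mul(Rational(-1, 6), -650) = Rational(325, 3) ≈ 108.33)
Add(Function('O')(I), Mul(-1, R)) = Add(Pow(Add(-131, 49), Rational(1, 2)), Mul(-1, Rational(325, 3))) = Add(Pow(-82, Rational(1, 2)), Rational(-325, 3)) = Add(Mul(I, Pow(82, Rational(1, 2))), Rational(-325, 3)) = Add(Rational(-325, 3), Mul(I, Pow(82, Rational(1, 2))))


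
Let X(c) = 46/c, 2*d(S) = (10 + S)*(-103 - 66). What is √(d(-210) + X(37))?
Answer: √23137802/37 ≈ 130.00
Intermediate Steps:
d(S) = -845 - 169*S/2 (d(S) = ((10 + S)*(-103 - 66))/2 = ((10 + S)*(-169))/2 = (-1690 - 169*S)/2 = -845 - 169*S/2)
√(d(-210) + X(37)) = √((-845 - 169/2*(-210)) + 46/37) = √((-845 + 17745) + 46*(1/37)) = √(16900 + 46/37) = √(625346/37) = √23137802/37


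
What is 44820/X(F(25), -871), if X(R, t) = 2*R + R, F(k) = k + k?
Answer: 1494/5 ≈ 298.80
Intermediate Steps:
F(k) = 2*k
X(R, t) = 3*R
44820/X(F(25), -871) = 44820/((3*(2*25))) = 44820/((3*50)) = 44820/150 = 44820*(1/150) = 1494/5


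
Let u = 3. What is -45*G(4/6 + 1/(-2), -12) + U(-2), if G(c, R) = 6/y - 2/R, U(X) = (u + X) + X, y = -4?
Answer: 59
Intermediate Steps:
U(X) = 3 + 2*X (U(X) = (3 + X) + X = 3 + 2*X)
G(c, R) = -3/2 - 2/R (G(c, R) = 6/(-4) - 2/R = 6*(-1/4) - 2/R = -3/2 - 2/R)
-45*G(4/6 + 1/(-2), -12) + U(-2) = -45*(-3/2 - 2/(-12)) + (3 + 2*(-2)) = -45*(-3/2 - 2*(-1/12)) + (3 - 4) = -45*(-3/2 + 1/6) - 1 = -45*(-4/3) - 1 = 60 - 1 = 59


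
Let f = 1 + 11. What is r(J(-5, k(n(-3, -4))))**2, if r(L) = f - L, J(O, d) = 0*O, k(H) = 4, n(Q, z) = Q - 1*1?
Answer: 144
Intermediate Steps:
n(Q, z) = -1 + Q (n(Q, z) = Q - 1 = -1 + Q)
J(O, d) = 0
f = 12
r(L) = 12 - L
r(J(-5, k(n(-3, -4))))**2 = (12 - 1*0)**2 = (12 + 0)**2 = 12**2 = 144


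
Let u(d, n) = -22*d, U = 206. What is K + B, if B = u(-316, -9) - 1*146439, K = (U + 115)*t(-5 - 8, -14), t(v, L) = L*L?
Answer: -76571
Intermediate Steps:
t(v, L) = L²
K = 62916 (K = (206 + 115)*(-14)² = 321*196 = 62916)
B = -139487 (B = -22*(-316) - 1*146439 = 6952 - 146439 = -139487)
K + B = 62916 - 139487 = -76571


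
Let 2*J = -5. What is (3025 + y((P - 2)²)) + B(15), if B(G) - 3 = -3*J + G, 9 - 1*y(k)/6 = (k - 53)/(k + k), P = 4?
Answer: 12565/4 ≈ 3141.3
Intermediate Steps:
J = -5/2 (J = (½)*(-5) = -5/2 ≈ -2.5000)
y(k) = 54 - 3*(-53 + k)/k (y(k) = 54 - 6*(k - 53)/(k + k) = 54 - 6*(-53 + k)/(2*k) = 54 - 6*(-53 + k)*1/(2*k) = 54 - 3*(-53 + k)/k)
B(G) = 21/2 + G (B(G) = 3 + (-3*(-5/2) + G) = 3 + (15/2 + G) = 21/2 + G)
(3025 + y((P - 2)²)) + B(15) = (3025 + (51 + 159/((4 - 2)²))) + (21/2 + 15) = (3025 + (51 + 159/(2²))) + 51/2 = (3025 + (51 + 159/4)) + 51/2 = (3025 + 363/4) + 51/2 = 12463/4 + 51/2 = 12565/4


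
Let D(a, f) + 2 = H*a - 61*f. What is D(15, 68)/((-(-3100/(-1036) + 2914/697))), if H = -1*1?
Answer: 751878295/1294901 ≈ 580.65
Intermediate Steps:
H = -1
D(a, f) = -2 - a - 61*f (D(a, f) = -2 + (-a - 61*f) = -2 - a - 61*f)
D(15, 68)/((-(-3100/(-1036) + 2914/697))) = (-2 - 1*15 - 61*68)/((-(-3100/(-1036) + 2914/697))) = (-2 - 15 - 4148)/((-(-3100*(-1/1036) + 2914*(1/697)))) = -4165*(-1/(775/259 + 2914/697)) = -4165/((-1*1294901/180523)) = -4165/(-1294901/180523) = -4165*(-180523/1294901) = 751878295/1294901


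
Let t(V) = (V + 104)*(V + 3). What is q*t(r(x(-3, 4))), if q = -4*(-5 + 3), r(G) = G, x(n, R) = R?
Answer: 6048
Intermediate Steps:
t(V) = (3 + V)*(104 + V) (t(V) = (104 + V)*(3 + V) = (3 + V)*(104 + V))
q = 8 (q = -4*(-2) = 8)
q*t(r(x(-3, 4))) = 8*(312 + 4² + 107*4) = 8*(312 + 16 + 428) = 8*756 = 6048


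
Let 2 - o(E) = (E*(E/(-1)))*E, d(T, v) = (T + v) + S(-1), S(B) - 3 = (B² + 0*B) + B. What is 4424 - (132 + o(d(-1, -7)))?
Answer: 4415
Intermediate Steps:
S(B) = 3 + B + B² (S(B) = 3 + ((B² + 0*B) + B) = 3 + ((B² + 0) + B) = 3 + (B² + B) = 3 + (B + B²) = 3 + B + B²)
d(T, v) = 3 + T + v (d(T, v) = (T + v) + (3 - 1 + (-1)²) = (T + v) + (3 - 1 + 1) = (T + v) + 3 = 3 + T + v)
o(E) = 2 + E³ (o(E) = 2 - E*(E/(-1))*E = 2 - E*(E*(-1))*E = 2 - E*(-E)*E = 2 - (-E²)*E = 2 - (-1)*E³ = 2 + E³)
4424 - (132 + o(d(-1, -7))) = 4424 - (132 + (2 + (3 - 1 - 7)³)) = 4424 - (132 + (2 + (-5)³)) = 4424 - (132 + (2 - 125)) = 4424 - (132 - 123) = 4424 - 1*9 = 4424 - 9 = 4415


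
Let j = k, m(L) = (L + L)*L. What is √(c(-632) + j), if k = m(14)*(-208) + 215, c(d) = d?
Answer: I*√81953 ≈ 286.27*I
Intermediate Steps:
m(L) = 2*L² (m(L) = (2*L)*L = 2*L²)
k = -81321 (k = (2*14²)*(-208) + 215 = (2*196)*(-208) + 215 = 392*(-208) + 215 = -81536 + 215 = -81321)
j = -81321
√(c(-632) + j) = √(-632 - 81321) = √(-81953) = I*√81953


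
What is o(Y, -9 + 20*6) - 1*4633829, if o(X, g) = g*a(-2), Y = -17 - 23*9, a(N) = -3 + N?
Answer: -4634384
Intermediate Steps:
Y = -224 (Y = -17 - 207 = -224)
o(X, g) = -5*g (o(X, g) = g*(-3 - 2) = g*(-5) = -5*g)
o(Y, -9 + 20*6) - 1*4633829 = -5*(-9 + 20*6) - 1*4633829 = -5*(-9 + 120) - 4633829 = -5*111 - 4633829 = -555 - 4633829 = -4634384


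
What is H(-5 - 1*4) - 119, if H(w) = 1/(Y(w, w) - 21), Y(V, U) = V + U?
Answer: -4642/39 ≈ -119.03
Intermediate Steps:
Y(V, U) = U + V
H(w) = 1/(-21 + 2*w) (H(w) = 1/((w + w) - 21) = 1/(2*w - 21) = 1/(-21 + 2*w))
H(-5 - 1*4) - 119 = 1/(-21 + 2*(-5 - 1*4)) - 119 = 1/(-21 + 2*(-5 - 4)) - 119 = 1/(-21 + 2*(-9)) - 119 = 1/(-21 - 18) - 119 = 1/(-39) - 119 = -1/39 - 119 = -4642/39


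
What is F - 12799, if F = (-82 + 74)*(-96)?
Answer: -12031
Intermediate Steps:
F = 768 (F = -8*(-96) = 768)
F - 12799 = 768 - 12799 = -12031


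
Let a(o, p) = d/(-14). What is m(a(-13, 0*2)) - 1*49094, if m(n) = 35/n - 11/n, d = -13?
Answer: -637886/13 ≈ -49068.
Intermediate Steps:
a(o, p) = 13/14 (a(o, p) = -13/(-14) = -13*(-1/14) = 13/14)
m(n) = 24/n
m(a(-13, 0*2)) - 1*49094 = 24/(13/14) - 1*49094 = 24*(14/13) - 49094 = 336/13 - 49094 = -637886/13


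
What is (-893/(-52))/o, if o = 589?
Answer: 47/1612 ≈ 0.029156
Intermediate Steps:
(-893/(-52))/o = -893/(-52)/589 = -893*(-1/52)*(1/589) = (893/52)*(1/589) = 47/1612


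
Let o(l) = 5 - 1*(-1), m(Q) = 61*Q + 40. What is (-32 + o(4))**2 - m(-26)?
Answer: 2222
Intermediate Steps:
m(Q) = 40 + 61*Q
o(l) = 6 (o(l) = 5 + 1 = 6)
(-32 + o(4))**2 - m(-26) = (-32 + 6)**2 - (40 + 61*(-26)) = (-26)**2 - (40 - 1586) = 676 - 1*(-1546) = 676 + 1546 = 2222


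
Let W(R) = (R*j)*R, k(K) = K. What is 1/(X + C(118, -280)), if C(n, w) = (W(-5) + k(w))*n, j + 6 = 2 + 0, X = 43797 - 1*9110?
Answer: -1/10153 ≈ -9.8493e-5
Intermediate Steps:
X = 34687 (X = 43797 - 9110 = 34687)
j = -4 (j = -6 + (2 + 0) = -6 + 2 = -4)
W(R) = -4*R² (W(R) = (R*(-4))*R = (-4*R)*R = -4*R²)
C(n, w) = n*(-100 + w) (C(n, w) = (-4*(-5)² + w)*n = (-4*25 + w)*n = (-100 + w)*n = n*(-100 + w))
1/(X + C(118, -280)) = 1/(34687 + 118*(-100 - 280)) = 1/(34687 + 118*(-380)) = 1/(34687 - 44840) = 1/(-10153) = -1/10153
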